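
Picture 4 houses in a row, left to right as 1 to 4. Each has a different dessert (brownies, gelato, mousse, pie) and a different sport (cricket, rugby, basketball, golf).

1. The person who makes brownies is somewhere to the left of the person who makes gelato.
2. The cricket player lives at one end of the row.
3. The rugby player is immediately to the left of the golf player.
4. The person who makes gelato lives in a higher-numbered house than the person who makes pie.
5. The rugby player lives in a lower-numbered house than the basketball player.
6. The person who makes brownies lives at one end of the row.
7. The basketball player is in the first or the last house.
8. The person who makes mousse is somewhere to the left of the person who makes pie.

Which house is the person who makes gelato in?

4

Clue 6 places the person who makes brownies in house 1.
By clue 7, the basketball player is in house 4.
House 2 dessert: only mousse fits.
House 3's dessert must be pie (nothing else left).
House 4 dessert: only gelato fits.
House 1 sport: only cricket fits.
The only sport still possible for house 2 is rugby.
House 3 sport: only golf fits.
So: house 1 = brownies/cricket, house 2 = mousse/rugby, house 3 = pie/golf, house 4 = gelato/basketball.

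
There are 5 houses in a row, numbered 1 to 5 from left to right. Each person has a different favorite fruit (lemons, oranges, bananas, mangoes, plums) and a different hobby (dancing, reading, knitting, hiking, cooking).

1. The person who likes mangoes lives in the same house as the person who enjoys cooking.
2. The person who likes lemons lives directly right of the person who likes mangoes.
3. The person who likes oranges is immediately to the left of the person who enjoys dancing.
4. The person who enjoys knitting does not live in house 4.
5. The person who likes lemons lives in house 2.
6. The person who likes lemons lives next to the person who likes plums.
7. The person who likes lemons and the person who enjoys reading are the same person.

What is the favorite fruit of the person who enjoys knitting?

From clue 5, the person who likes lemons must be in house 2.
From clue 7, the person who enjoys reading must be in house 2.
House 5's favorite fruit must be bananas (nothing else left).
From clue 2, the person who likes mangoes must be in house 1.
House 3's favorite fruit must be plums (nothing else left).
House 4 favorite fruit: only oranges fits.
Clue 1: the person who enjoys cooking is in house 1.
By clue 3, the person who enjoys dancing is in house 5.
House 4 hobby: only hiking fits.
So house 3 gets knitting for hobby.
So: house 1 = mangoes/cooking, house 2 = lemons/reading, house 3 = plums/knitting, house 4 = oranges/hiking, house 5 = bananas/dancing.

plums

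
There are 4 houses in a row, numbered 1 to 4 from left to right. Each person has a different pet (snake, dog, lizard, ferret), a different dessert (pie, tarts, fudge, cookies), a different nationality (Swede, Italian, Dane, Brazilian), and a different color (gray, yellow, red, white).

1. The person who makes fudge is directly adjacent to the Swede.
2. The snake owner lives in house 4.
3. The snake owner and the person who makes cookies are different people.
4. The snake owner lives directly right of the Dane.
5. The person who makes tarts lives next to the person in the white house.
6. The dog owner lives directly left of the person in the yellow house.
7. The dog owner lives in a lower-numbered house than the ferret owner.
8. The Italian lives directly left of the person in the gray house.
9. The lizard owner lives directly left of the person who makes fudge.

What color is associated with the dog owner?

Clue 2 places the snake owner in house 4.
By clue 4, the Dane is in house 3.
House 3 pet: only ferret fits.
The dog owner is narrowed to house 1 or 2; consider each.
Placing it in house 2 leads to a contradiction, so it's in house 1.
Clue 6 places the person in the yellow house in house 2.
That leaves lizard as the pet for house 2.
Clue 8 places the Italian in house 2.
Clue 9 places the person who makes fudge in house 3.
That leaves gray as the color for house 3.
From clue 1, the Swede must be in house 4.
Clue 5 places the person who makes tarts in house 2.
Clue 5: the person in the white house is in house 1.
House 1's dessert must be cookies (nothing else left).
The only dessert still possible for house 4 is pie.
So house 1 gets Brazilian for nationality.
House 4 color: only red fits.
So: house 1 = dog/cookies/Brazilian/white, house 2 = lizard/tarts/Italian/yellow, house 3 = ferret/fudge/Dane/gray, house 4 = snake/pie/Swede/red.

white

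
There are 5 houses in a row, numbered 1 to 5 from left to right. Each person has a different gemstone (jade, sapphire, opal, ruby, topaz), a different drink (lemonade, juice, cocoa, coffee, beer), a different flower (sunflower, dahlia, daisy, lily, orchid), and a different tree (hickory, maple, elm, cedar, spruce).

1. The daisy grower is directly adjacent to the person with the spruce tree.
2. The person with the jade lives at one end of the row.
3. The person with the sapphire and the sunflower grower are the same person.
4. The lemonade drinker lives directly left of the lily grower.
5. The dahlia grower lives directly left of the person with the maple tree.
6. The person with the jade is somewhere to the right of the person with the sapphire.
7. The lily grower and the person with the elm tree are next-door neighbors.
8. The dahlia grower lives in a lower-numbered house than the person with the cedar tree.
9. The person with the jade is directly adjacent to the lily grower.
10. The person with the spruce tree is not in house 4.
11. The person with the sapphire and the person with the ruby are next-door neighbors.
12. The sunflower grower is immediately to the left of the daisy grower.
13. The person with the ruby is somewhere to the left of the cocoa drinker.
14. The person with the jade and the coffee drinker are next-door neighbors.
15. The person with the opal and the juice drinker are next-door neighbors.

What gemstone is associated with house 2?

ruby

By clue 6, the person with the jade is in house 5.
Clue 9: the lily grower is in house 4.
The coffee drinker is in house 4 (clue 14).
From clue 4, the lemonade drinker must be in house 3.
House 5 flower: only orchid fits.
The person with the sapphire is narrowed to house 1 or 2; consider each.
Placing it in house 2 leads to a contradiction, so it's in house 1.
The sunflower grower is in house 1 (clue 3).
Clue 11: the person with the ruby is in house 2.
Clue 12: the daisy grower is in house 2.
The cocoa drinker is in house 5 (clue 13).
That leaves dahlia as the flower for house 3.
By clue 5, the person with the maple tree is in house 4.
Clue 15: the person with the opal is in house 3.
By clue 15, the juice drinker is in house 2.
House 4's gemstone must be topaz (nothing else left).
House 1's drink must be beer (nothing else left).
House 2's tree must be hickory (nothing else left).
So house 5 gets cedar for tree.
That leaves spruce as the tree for house 1.
The only tree still possible for house 3 is elm.
So: house 1 = sapphire/beer/sunflower/spruce, house 2 = ruby/juice/daisy/hickory, house 3 = opal/lemonade/dahlia/elm, house 4 = topaz/coffee/lily/maple, house 5 = jade/cocoa/orchid/cedar.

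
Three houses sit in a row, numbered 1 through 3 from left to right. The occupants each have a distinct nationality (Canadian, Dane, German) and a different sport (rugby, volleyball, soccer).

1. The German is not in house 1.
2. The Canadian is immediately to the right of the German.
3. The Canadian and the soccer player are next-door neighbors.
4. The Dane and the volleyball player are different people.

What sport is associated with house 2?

soccer

By clue 2, the Canadian is in house 3.
Clue 2: the German is in house 2.
Clue 3: the soccer player is in house 2.
House 1's nationality must be Dane (nothing else left).
From clue 4, the volleyball player must be in house 3.
House 1 sport: only rugby fits.
So: house 1 = Dane/rugby, house 2 = German/soccer, house 3 = Canadian/volleyball.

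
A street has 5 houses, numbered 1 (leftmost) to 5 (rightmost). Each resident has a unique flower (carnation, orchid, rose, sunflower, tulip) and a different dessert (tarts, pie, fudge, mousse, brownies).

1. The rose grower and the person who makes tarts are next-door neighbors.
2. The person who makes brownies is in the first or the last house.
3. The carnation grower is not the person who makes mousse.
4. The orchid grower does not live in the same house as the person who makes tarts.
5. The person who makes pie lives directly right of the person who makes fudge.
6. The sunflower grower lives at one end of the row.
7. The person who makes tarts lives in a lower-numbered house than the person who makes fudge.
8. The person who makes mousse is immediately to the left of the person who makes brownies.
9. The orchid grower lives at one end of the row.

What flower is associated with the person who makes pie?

carnation

From clue 8, the person who makes mousse must be in house 4.
By clue 8, the person who makes brownies is in house 5.
House 1 dessert: only tarts fits.
From clue 1, the rose grower must be in house 2.
The orchid grower is in house 5 (clue 4).
The person who makes pie is in house 3 (clue 5).
By clue 5, the person who makes fudge is in house 2.
So house 1 gets sunflower for flower.
So house 4 gets tulip for flower.
The only flower still possible for house 3 is carnation.
So: house 1 = sunflower/tarts, house 2 = rose/fudge, house 3 = carnation/pie, house 4 = tulip/mousse, house 5 = orchid/brownies.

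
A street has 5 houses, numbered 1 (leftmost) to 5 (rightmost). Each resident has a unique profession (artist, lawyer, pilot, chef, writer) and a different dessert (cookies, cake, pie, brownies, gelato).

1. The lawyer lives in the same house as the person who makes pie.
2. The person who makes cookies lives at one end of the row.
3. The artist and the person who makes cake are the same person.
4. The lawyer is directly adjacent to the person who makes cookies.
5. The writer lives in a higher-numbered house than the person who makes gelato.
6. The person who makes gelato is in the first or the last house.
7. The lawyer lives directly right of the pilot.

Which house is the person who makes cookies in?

5

The person who makes gelato is in house 1 (clue 6).
Clue 4: the lawyer is in house 4.
Clue 7 places the pilot in house 3.
The only profession still possible for house 1 is chef.
House 5 dessert: only cookies fits.
From clue 1, the person who makes pie must be in house 4.
Clue 3: the artist is in house 2.
Clue 3: the person who makes cake is in house 2.
So house 5 gets writer for profession.
That leaves brownies as the dessert for house 3.
So: house 1 = chef/gelato, house 2 = artist/cake, house 3 = pilot/brownies, house 4 = lawyer/pie, house 5 = writer/cookies.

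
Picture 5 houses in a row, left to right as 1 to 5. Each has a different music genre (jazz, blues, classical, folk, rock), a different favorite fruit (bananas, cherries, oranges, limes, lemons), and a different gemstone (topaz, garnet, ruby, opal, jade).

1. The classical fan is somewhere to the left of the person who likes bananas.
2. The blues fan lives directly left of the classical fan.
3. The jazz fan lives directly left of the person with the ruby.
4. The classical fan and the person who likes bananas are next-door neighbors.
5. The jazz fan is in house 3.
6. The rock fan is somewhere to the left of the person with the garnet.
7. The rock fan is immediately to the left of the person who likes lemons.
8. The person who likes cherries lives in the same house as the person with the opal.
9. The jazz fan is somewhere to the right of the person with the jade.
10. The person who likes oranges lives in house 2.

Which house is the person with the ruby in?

Clue 5 places the jazz fan in house 3.
From clue 10, the person who likes oranges must be in house 2.
House 5 music genre: only folk fits.
Clue 2: the blues fan is in house 1.
By clue 2, the classical fan is in house 2.
The person with the ruby is in house 4 (clue 3).
From clue 4, the person who likes bananas must be in house 3.
House 4's music genre must be rock (nothing else left).
That leaves lemons as the favorite fruit for house 5.
Clue 6: the person with the garnet is in house 5.
By clue 8, the person who likes cherries is in house 1.
Clue 8 places the person with the opal in house 1.
So house 4 gets limes for favorite fruit.
That leaves jade as the gemstone for house 2.
House 3 gemstone: only topaz fits.
So: house 1 = blues/cherries/opal, house 2 = classical/oranges/jade, house 3 = jazz/bananas/topaz, house 4 = rock/limes/ruby, house 5 = folk/lemons/garnet.

4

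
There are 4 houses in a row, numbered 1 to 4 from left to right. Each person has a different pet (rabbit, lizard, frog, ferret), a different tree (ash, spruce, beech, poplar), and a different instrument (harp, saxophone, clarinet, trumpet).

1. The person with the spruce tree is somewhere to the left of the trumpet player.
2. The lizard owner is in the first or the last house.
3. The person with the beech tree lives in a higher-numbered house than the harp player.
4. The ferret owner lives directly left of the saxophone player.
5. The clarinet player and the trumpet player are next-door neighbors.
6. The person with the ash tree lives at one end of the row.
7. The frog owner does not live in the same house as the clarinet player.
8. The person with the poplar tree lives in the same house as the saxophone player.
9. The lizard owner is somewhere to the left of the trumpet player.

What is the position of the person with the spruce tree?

Clue 9 places the lizard owner in house 1.
The ferret owner is narrowed to house 2 or 3; consider each.
Placing it in house 2 leads to a contradiction, so it's in house 3.
Clue 4 places the saxophone player in house 4.
Clue 8 places the person with the poplar tree in house 4.
The only tree still possible for house 1 is ash.
The only tree still possible for house 2 is spruce.
That leaves beech as the tree for house 3.
By clue 1, the trumpet player is in house 3.
By clue 5, the clarinet player is in house 2.
Clue 7: the frog owner is in house 4.
So house 2 gets rabbit for pet.
The only instrument still possible for house 1 is harp.
So: house 1 = lizard/ash/harp, house 2 = rabbit/spruce/clarinet, house 3 = ferret/beech/trumpet, house 4 = frog/poplar/saxophone.

2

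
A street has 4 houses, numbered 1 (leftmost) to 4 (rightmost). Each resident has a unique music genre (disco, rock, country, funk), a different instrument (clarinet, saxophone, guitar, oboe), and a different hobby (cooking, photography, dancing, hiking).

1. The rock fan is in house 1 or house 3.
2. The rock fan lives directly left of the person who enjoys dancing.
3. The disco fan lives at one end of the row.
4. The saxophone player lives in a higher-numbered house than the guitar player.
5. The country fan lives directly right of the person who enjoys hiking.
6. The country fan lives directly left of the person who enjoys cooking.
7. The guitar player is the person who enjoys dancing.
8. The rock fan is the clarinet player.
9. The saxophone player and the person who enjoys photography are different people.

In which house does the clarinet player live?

The guitar player is in house 2 (clue 7).
The person who enjoys dancing is in house 2 (clue 7).
The rock fan is in house 1 (clue 2).
The country fan is in house 2 (clue 5).
Clue 5 places the person who enjoys hiking in house 1.
Clue 6: the person who enjoys cooking is in house 3.
Clue 8: the clarinet player is in house 1.
House 3 music genre: only funk fits.
House 4's music genre must be disco (nothing else left).
House 4 hobby: only photography fits.
The saxophone player is in house 3 (clue 9).
The only instrument still possible for house 4 is oboe.
So: house 1 = rock/clarinet/hiking, house 2 = country/guitar/dancing, house 3 = funk/saxophone/cooking, house 4 = disco/oboe/photography.

1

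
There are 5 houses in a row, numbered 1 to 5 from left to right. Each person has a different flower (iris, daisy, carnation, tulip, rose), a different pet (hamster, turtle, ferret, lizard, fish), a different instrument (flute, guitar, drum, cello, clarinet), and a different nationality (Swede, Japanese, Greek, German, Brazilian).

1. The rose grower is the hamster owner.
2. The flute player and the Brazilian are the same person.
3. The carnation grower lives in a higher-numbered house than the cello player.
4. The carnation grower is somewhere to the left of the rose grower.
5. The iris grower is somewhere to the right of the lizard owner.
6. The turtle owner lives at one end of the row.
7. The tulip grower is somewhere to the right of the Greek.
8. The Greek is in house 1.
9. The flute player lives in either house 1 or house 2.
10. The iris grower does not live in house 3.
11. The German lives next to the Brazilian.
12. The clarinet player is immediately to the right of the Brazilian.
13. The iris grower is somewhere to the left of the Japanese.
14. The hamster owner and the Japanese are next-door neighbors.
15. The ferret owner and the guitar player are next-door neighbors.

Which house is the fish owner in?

2

By clue 8, the Greek is in house 1.
So house 1 gets daisy for flower.
By clue 2, the flute player is in house 2.
Clue 2 places the Brazilian in house 2.
By clue 11, the German is in house 3.
Clue 12 places the clarinet player in house 3.
So house 1 gets cello for instrument.
The iris grower is narrowed to house 2 or 4; consider each.
Placing it in house 4 leads to a contradiction, so it's in house 2.
Clue 5 places the lizard owner in house 1.
House 2's pet must be fish (nothing else left).
That leaves turtle as the pet for house 5.
Clue 1: the rose grower is in house 4.
Clue 1 places the hamster owner in house 4.
Clue 4 places the carnation grower in house 3.
The Japanese is in house 5 (clue 14).
House 5 flower: only tulip fits.
The only pet still possible for house 3 is ferret.
So house 4 gets Swede for nationality.
The guitar player is in house 4 (clue 15).
So house 5 gets drum for instrument.
So: house 1 = daisy/lizard/cello/Greek, house 2 = iris/fish/flute/Brazilian, house 3 = carnation/ferret/clarinet/German, house 4 = rose/hamster/guitar/Swede, house 5 = tulip/turtle/drum/Japanese.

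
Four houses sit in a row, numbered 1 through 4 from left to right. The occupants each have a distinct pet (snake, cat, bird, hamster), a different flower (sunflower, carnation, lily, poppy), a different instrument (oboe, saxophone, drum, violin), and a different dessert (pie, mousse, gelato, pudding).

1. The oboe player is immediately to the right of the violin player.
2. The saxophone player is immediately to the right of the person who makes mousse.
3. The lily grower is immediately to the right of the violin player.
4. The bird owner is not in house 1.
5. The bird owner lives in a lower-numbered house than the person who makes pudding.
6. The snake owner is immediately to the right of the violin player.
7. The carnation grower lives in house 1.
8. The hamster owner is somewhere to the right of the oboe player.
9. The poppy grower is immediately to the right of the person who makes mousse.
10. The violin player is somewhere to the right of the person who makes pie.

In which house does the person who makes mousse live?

Clue 7: the carnation grower is in house 1.
That leaves cat as the pet for house 1.
That leaves drum as the instrument for house 1.
So house 4 gets saxophone for instrument.
Clue 1: the oboe player is in house 3.
Clue 1: the violin player is in house 2.
From clue 2, the person who makes mousse must be in house 3.
The lily grower is in house 3 (clue 3).
Clue 6: the snake owner is in house 3.
From clue 8, the hamster owner must be in house 4.
The poppy grower is in house 4 (clue 9).
The person who makes pie is in house 1 (clue 10).
That leaves bird as the pet for house 2.
So house 2 gets sunflower for flower.
So house 2 gets gelato for dessert.
The only dessert still possible for house 4 is pudding.
So: house 1 = cat/carnation/drum/pie, house 2 = bird/sunflower/violin/gelato, house 3 = snake/lily/oboe/mousse, house 4 = hamster/poppy/saxophone/pudding.

3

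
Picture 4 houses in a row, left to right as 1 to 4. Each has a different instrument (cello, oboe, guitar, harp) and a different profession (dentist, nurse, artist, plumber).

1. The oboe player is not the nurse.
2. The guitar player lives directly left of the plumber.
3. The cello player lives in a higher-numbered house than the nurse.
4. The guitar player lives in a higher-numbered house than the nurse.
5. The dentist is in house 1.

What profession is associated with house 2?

nurse

Clue 5 places the dentist in house 1.
So house 2 gets nurse for profession.
Clue 4: the guitar player is in house 3.
House 2's instrument must be harp (nothing else left).
By clue 2, the plumber is in house 4.
The only instrument still possible for house 1 is oboe.
House 4 instrument: only cello fits.
The only profession still possible for house 3 is artist.
So: house 1 = oboe/dentist, house 2 = harp/nurse, house 3 = guitar/artist, house 4 = cello/plumber.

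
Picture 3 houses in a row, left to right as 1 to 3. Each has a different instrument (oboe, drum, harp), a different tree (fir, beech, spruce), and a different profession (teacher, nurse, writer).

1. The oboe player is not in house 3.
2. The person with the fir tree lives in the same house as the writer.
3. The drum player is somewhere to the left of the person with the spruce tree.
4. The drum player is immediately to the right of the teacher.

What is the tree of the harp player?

From clue 4, the drum player must be in house 2.
Clue 4: the teacher is in house 1.
That leaves harp as the instrument for house 3.
By clue 3, the person with the spruce tree is in house 3.
House 1's instrument must be oboe (nothing else left).
House 1 tree: only beech fits.
So house 2 gets fir for tree.
By clue 2, the writer is in house 2.
The only profession still possible for house 3 is nurse.
So: house 1 = oboe/beech/teacher, house 2 = drum/fir/writer, house 3 = harp/spruce/nurse.

spruce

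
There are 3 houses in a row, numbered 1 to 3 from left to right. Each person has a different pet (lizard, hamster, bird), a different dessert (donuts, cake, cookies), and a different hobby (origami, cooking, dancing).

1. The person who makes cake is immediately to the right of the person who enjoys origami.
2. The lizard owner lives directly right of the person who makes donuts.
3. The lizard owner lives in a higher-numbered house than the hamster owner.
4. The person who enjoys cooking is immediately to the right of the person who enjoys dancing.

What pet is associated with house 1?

House 3 hobby: only cooking fits.
Clue 4 places the person who enjoys dancing in house 2.
That leaves origami as the hobby for house 1.
From clue 1, the person who makes cake must be in house 2.
House 3's dessert must be cookies (nothing else left).
The lizard owner is in house 2 (clue 2).
From clue 3, the hamster owner must be in house 1.
The only pet still possible for house 3 is bird.
The only dessert still possible for house 1 is donuts.
So: house 1 = hamster/donuts/origami, house 2 = lizard/cake/dancing, house 3 = bird/cookies/cooking.

hamster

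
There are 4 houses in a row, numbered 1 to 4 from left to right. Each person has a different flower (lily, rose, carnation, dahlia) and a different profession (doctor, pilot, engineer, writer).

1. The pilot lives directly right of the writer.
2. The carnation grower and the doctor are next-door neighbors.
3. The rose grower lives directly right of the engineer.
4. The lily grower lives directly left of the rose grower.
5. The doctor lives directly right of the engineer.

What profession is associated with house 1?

The lily grower is narrowed to house 1 or 2 or 3; consider each.
Placing it in house 2 and house 3 leads to a contradiction, so it's in house 1.
By clue 4, the rose grower is in house 2.
The engineer is in house 1 (clue 3).
Clue 5: the doctor is in house 2.
That leaves writer as the profession for house 3.
House 4's profession must be pilot (nothing else left).
The carnation grower is in house 3 (clue 2).
That leaves dahlia as the flower for house 4.
So: house 1 = lily/engineer, house 2 = rose/doctor, house 3 = carnation/writer, house 4 = dahlia/pilot.

engineer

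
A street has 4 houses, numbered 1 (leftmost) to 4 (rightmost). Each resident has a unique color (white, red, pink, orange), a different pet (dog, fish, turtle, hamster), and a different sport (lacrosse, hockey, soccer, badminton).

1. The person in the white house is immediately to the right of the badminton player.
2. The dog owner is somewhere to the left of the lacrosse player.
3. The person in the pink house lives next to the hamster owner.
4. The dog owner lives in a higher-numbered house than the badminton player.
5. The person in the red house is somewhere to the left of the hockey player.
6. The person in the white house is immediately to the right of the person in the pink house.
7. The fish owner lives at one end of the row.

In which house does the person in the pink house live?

2

House 4 color: only orange fits.
The person in the pink house is narrowed to house 1 or 2; consider each.
Placing it in house 1 leads to a contradiction, so it's in house 2.
Clue 6 places the person in the white house in house 3.
House 1's color must be red (nothing else left).
The badminton player is in house 2 (clue 1).
By clue 4, the dog owner is in house 3.
So house 1 gets hamster for pet.
The only pet still possible for house 2 is turtle.
So house 4 gets fish for pet.
That leaves soccer as the sport for house 1.
Clue 2 places the lacrosse player in house 4.
House 3's sport must be hockey (nothing else left).
So: house 1 = red/hamster/soccer, house 2 = pink/turtle/badminton, house 3 = white/dog/hockey, house 4 = orange/fish/lacrosse.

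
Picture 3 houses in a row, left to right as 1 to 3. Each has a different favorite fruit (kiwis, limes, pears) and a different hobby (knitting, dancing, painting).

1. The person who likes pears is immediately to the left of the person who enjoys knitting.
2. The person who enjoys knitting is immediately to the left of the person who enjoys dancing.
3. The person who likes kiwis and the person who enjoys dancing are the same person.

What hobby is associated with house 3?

Clue 2 places the person who enjoys knitting in house 2.
Clue 2 places the person who enjoys dancing in house 3.
From clue 3, the person who likes kiwis must be in house 3.
House 1's hobby must be painting (nothing else left).
By clue 1, the person who likes pears is in house 1.
The only favorite fruit still possible for house 2 is limes.
So: house 1 = pears/painting, house 2 = limes/knitting, house 3 = kiwis/dancing.

dancing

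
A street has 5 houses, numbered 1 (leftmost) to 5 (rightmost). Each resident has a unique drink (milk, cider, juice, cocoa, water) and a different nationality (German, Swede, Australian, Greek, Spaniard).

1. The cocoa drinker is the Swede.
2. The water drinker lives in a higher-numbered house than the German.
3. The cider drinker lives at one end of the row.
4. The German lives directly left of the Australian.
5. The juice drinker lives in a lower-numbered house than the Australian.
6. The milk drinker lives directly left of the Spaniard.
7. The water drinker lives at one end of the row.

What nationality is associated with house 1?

Greek

The water drinker is in house 5 (clue 7).
That leaves cider as the drink for house 1.
House 1's nationality must be Greek (nothing else left).
The cocoa drinker is narrowed to house 2 or 3 or 4; consider each.
Placing it in house 3 and house 4 leads to a contradiction, so it's in house 2.
By clue 1, the Swede is in house 2.
The only nationality still possible for house 3 is German.
By clue 4, the Australian is in house 4.
Clue 5 places the juice drinker in house 3.
House 4's drink must be milk (nothing else left).
House 5 nationality: only Spaniard fits.
So: house 1 = cider/Greek, house 2 = cocoa/Swede, house 3 = juice/German, house 4 = milk/Australian, house 5 = water/Spaniard.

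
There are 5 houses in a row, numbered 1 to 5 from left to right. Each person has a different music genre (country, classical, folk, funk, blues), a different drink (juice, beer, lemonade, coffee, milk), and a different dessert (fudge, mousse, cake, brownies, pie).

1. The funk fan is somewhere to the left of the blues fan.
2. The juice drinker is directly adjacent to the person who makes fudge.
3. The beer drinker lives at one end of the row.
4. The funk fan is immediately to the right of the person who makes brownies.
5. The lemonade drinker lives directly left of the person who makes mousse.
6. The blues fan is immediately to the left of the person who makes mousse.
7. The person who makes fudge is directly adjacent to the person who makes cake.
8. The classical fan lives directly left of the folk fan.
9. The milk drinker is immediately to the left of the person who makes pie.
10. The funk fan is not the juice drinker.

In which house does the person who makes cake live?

The blues fan is narrowed to house 3 or 4; consider each.
Placing it in house 4 leads to a contradiction, so it's in house 3.
By clue 1, the funk fan is in house 2.
By clue 4, the person who makes brownies is in house 1.
Clue 6: the person who makes mousse is in house 4.
By clue 5, the lemonade drinker is in house 3.
From clue 8, the classical fan must be in house 4.
By clue 8, the folk fan is in house 5.
House 1's music genre must be country (nothing else left).
House 5 dessert: only pie fits.
The milk drinker is in house 4 (clue 9).
That leaves coffee as the drink for house 2.
House 5 drink: only beer fits.
Clue 2 places the person who makes fudge in house 2.
From clue 7, the person who makes cake must be in house 3.
That leaves juice as the drink for house 1.
So: house 1 = country/juice/brownies, house 2 = funk/coffee/fudge, house 3 = blues/lemonade/cake, house 4 = classical/milk/mousse, house 5 = folk/beer/pie.

3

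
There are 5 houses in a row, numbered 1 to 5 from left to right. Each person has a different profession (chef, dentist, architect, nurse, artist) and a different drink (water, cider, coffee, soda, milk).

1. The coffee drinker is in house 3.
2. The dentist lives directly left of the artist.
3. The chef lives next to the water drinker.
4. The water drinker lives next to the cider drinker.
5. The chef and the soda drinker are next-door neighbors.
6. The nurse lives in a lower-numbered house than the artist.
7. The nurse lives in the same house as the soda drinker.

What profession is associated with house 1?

architect

The coffee drinker is in house 3 (clue 1).
The nurse is narrowed to house 1 or 2 or 4; consider each.
Placing it in house 1 and house 4 leads to a contradiction, so it's in house 2.
The soda drinker is in house 2 (clue 7).
The water drinker is in house 4 (clue 3).
Clue 4: the cider drinker is in house 5.
Clue 5: the chef is in house 3.
House 1's profession must be architect (nothing else left).
House 4's profession must be dentist (nothing else left).
House 5's profession must be artist (nothing else left).
So house 1 gets milk for drink.
So: house 1 = architect/milk, house 2 = nurse/soda, house 3 = chef/coffee, house 4 = dentist/water, house 5 = artist/cider.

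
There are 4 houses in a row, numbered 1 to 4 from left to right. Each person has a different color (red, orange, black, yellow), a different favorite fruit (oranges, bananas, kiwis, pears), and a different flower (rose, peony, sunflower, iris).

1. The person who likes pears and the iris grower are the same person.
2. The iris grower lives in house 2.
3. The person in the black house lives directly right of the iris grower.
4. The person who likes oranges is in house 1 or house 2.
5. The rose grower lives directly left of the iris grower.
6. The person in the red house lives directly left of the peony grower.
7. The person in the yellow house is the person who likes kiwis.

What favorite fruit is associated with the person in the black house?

bananas

Clue 2 places the iris grower in house 2.
Clue 3 places the person in the black house in house 3.
The rose grower is in house 1 (clue 5).
Clue 1: the person who likes pears is in house 2.
From clue 6, the person in the red house must be in house 2.
Clue 6: the peony grower is in house 3.
That leaves bananas as the favorite fruit for house 3.
That leaves kiwis as the favorite fruit for house 4.
That leaves sunflower as the flower for house 4.
Clue 7: the person in the yellow house is in house 4.
House 1's color must be orange (nothing else left).
So house 1 gets oranges for favorite fruit.
So: house 1 = orange/oranges/rose, house 2 = red/pears/iris, house 3 = black/bananas/peony, house 4 = yellow/kiwis/sunflower.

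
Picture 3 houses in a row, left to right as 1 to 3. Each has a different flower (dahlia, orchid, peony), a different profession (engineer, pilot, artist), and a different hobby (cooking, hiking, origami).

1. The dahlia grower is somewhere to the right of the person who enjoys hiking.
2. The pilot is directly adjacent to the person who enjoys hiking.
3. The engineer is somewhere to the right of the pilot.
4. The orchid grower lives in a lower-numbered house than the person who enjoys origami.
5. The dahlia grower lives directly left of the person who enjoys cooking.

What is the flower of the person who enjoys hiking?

orchid

The dahlia grower is in house 2 (clue 5).
The person who enjoys cooking is in house 3 (clue 5).
The only flower still possible for house 1 is orchid.
That leaves peony as the flower for house 3.
So house 1 gets hiking for hobby.
The only hobby still possible for house 2 is origami.
Clue 2: the pilot is in house 2.
From clue 3, the engineer must be in house 3.
House 1 profession: only artist fits.
So: house 1 = orchid/artist/hiking, house 2 = dahlia/pilot/origami, house 3 = peony/engineer/cooking.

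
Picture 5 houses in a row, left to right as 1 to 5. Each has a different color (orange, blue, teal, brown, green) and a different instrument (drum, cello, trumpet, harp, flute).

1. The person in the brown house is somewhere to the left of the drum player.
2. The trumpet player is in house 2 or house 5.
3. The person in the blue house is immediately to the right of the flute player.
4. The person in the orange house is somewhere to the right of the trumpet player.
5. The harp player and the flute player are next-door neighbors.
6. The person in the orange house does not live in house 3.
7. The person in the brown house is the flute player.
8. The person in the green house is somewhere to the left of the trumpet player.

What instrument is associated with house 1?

From clue 4, the trumpet player must be in house 2.
By clue 8, the person in the green house is in house 1.
House 1's instrument must be cello (nothing else left).
That leaves teal as the color for house 2.
House 3 color: only brown fits.
By clue 7, the flute player is in house 3.
The person in the blue house is in house 4 (clue 3).
Clue 5 places the harp player in house 4.
So house 5 gets orange for color.
House 5's instrument must be drum (nothing else left).
So: house 1 = green/cello, house 2 = teal/trumpet, house 3 = brown/flute, house 4 = blue/harp, house 5 = orange/drum.

cello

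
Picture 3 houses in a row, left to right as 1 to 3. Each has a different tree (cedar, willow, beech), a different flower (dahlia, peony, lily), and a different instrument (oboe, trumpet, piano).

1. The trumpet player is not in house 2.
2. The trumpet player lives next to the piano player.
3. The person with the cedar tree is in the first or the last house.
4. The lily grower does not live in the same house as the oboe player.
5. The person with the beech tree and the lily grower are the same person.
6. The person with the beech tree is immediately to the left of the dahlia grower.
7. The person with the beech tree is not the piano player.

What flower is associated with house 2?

The piano player is in house 2 (clue 2).
From clue 7, the person with the beech tree must be in house 1.
The only tree still possible for house 2 is willow.
The only tree still possible for house 3 is cedar.
Clue 5: the lily grower is in house 1.
The dahlia grower is in house 2 (clue 6).
House 3's flower must be peony (nothing else left).
From clue 4, the oboe player must be in house 3.
That leaves trumpet as the instrument for house 1.
So: house 1 = beech/lily/trumpet, house 2 = willow/dahlia/piano, house 3 = cedar/peony/oboe.

dahlia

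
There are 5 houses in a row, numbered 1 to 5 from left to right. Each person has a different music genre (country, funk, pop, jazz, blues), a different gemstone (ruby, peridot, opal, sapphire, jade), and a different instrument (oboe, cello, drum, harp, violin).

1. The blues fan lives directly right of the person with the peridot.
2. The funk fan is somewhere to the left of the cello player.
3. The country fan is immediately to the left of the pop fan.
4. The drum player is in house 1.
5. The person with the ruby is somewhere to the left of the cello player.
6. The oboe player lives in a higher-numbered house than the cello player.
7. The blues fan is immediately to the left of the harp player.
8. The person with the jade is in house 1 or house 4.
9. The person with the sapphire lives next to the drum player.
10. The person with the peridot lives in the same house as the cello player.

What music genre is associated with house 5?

jazz

From clue 4, the drum player must be in house 1.
From clue 9, the person with the sapphire must be in house 2.
House 5's gemstone must be opal (nothing else left).
Clue 1 places the blues fan in house 4.
The person with the peridot is in house 3 (clue 1).
By clue 7, the harp player is in house 5.
From clue 10, the cello player must be in house 3.
House 4's gemstone must be jade (nothing else left).
House 2's instrument must be violin (nothing else left).
House 4's instrument must be oboe (nothing else left).
That leaves jazz as the music genre for house 5.
House 1 gemstone: only ruby fits.
That leaves pop as the music genre for house 3.
Clue 3 places the country fan in house 2.
House 1 music genre: only funk fits.
So: house 1 = funk/ruby/drum, house 2 = country/sapphire/violin, house 3 = pop/peridot/cello, house 4 = blues/jade/oboe, house 5 = jazz/opal/harp.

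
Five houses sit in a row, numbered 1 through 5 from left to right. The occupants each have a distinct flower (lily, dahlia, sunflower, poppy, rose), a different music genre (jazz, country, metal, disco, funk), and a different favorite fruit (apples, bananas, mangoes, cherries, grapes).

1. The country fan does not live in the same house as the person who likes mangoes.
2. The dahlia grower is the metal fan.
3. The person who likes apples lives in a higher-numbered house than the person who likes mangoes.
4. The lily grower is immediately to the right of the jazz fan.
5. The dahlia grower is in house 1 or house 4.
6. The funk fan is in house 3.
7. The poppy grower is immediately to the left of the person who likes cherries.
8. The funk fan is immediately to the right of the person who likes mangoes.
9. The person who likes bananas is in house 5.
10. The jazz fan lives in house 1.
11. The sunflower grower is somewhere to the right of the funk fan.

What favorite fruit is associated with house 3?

apples

Clue 6 places the funk fan in house 3.
Clue 8 places the person who likes mangoes in house 2.
Clue 9: the person who likes bananas is in house 5.
The jazz fan is in house 1 (clue 10).
That leaves grapes as the favorite fruit for house 1.
The dahlia grower is in house 4 (clue 2).
The metal fan is in house 4 (clue 2).
By clue 4, the lily grower is in house 2.
The only flower still possible for house 1 is rose.
House 3's flower must be poppy (nothing else left).
So house 5 gets sunflower for flower.
The only music genre still possible for house 2 is disco.
The only music genre still possible for house 5 is country.
From clue 7, the person who likes cherries must be in house 4.
The only favorite fruit still possible for house 3 is apples.
So: house 1 = rose/jazz/grapes, house 2 = lily/disco/mangoes, house 3 = poppy/funk/apples, house 4 = dahlia/metal/cherries, house 5 = sunflower/country/bananas.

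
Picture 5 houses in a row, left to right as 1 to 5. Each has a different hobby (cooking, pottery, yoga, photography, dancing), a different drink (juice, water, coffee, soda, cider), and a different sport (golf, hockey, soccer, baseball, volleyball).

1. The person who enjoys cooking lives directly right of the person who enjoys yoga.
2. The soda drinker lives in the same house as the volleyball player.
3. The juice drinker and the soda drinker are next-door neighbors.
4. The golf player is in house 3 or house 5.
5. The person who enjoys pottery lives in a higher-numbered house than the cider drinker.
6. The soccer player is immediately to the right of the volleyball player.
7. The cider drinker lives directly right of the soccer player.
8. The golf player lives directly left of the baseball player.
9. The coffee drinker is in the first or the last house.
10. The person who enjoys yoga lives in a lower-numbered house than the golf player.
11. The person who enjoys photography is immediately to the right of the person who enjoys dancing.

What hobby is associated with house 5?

pottery

From clue 8, the golf player must be in house 3.
Clue 8: the baseball player is in house 4.
House 1 sport: only volleyball fits.
The only sport still possible for house 2 is soccer.
That leaves hockey as the sport for house 5.
The soda drinker is in house 1 (clue 2).
Clue 3 places the juice drinker in house 2.
Clue 7 places the cider drinker in house 3.
The only drink still possible for house 4 is water.
That leaves coffee as the drink for house 5.
The person who enjoys cooking is narrowed to house 2 or 3; consider each.
Placing it in house 3 leads to a contradiction, so it's in house 2.
By clue 1, the person who enjoys yoga is in house 1.
That leaves dancing as the hobby for house 3.
Clue 11: the person who enjoys photography is in house 4.
That leaves pottery as the hobby for house 5.
So: house 1 = yoga/soda/volleyball, house 2 = cooking/juice/soccer, house 3 = dancing/cider/golf, house 4 = photography/water/baseball, house 5 = pottery/coffee/hockey.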